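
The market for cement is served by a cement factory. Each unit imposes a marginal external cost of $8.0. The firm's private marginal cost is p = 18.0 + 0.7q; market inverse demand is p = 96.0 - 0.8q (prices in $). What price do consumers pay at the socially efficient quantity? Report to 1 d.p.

P = $58.7

Social marginal cost = private MC + MEC = 26.0 + 0.7q.
Set SMC = demand: 26.0 + 0.7q = 96.0 - 0.8q → q* = 46.6667.
Consumer price on the demand curve at q*: 96.0 − 0.8×46.6667 = 58.6666.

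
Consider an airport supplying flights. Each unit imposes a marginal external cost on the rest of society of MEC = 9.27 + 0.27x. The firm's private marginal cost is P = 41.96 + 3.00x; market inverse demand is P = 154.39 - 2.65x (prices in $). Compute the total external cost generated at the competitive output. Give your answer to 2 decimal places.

$237.92

Market equilibrium (private): 41.96 + 3.00x = 154.39 - 2.65x → x_m = 19.8991.
Total external cost = ∫₀^{x_m} (9.27 + 0.27x) dx = 9.27×19.8991 + ½×0.27×19.8991² = 237.9212.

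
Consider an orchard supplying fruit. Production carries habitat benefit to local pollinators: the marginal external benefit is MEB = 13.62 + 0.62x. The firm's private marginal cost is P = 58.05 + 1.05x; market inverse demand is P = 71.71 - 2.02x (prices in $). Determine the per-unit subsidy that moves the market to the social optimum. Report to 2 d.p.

subsidy = $20.52 per unit

Social marginal cost = private MC − MEB = 44.43 + 0.43x.
Set SMC = demand: 44.43 + 0.43x = 71.71 - 2.02x → x* = 11.1347.
The Pigouvian subsidy equals MEB at x*: 13.62 + 0.62×11.1347 = 20.5235.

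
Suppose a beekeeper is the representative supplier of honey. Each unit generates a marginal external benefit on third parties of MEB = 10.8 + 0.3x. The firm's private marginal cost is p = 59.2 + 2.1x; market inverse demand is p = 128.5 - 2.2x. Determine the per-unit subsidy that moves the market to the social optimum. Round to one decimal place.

Social marginal cost = private MC − MEB = 48.4 + 1.8x.
Set SMC = demand: 48.4 + 1.8x = 128.5 - 2.2x → x* = 20.0250.
The Pigouvian subsidy equals MEB at x*: 10.8 + 0.3×20.0250 = 16.8075.

subsidy = 16.8 per unit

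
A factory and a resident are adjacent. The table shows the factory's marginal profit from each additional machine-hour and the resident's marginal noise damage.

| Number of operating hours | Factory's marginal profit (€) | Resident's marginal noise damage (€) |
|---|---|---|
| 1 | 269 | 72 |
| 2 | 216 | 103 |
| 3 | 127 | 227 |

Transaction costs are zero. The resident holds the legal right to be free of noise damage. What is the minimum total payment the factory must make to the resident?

€175

Efficient level: marginal profit ≥ marginal noise damage through level 2, so k* = 2.
With the resident holding the right, the factory must at least compensate total damage at k*: 72 + 103 = 175.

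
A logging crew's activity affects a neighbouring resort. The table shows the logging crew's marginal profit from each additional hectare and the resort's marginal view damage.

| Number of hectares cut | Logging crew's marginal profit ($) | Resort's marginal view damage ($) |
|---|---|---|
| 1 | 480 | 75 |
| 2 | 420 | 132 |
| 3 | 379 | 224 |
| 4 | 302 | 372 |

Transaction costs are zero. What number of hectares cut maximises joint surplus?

3

Bargaining reaches the level where marginal profit last exceeds marginal view damage.
That holds through level 3 (379 ≥ 224) but not at 4 (302 < 372).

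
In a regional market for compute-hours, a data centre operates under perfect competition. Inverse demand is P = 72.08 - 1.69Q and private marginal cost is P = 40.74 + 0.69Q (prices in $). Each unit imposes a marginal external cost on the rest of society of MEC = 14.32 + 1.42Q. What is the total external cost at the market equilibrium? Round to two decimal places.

$311.68

Market equilibrium (private): 40.74 + 0.69Q = 72.08 - 1.69Q → Q_m = 13.1681.
Total external cost = ∫₀^{Q_m} (14.32 + 1.42Q) dQ = 14.32×13.1681 + ½×1.42×13.1681² = 311.6804.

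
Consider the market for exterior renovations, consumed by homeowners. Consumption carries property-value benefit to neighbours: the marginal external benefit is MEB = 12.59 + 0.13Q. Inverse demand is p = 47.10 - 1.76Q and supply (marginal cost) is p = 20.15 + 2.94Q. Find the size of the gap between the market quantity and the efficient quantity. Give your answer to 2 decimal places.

2.92 units

Market equilibrium (private): 20.15 + 2.94Q = 47.10 - 1.76Q → Q_m = 5.7340.
Social marginal benefit = demand + MEB = 59.69 - 1.63Q.
Set SMB = MC: 59.69 - 1.63Q = 20.15 + 2.94Q → Q* = 8.6521.
Gap = |5.7340 − 8.6521| = 2.9181.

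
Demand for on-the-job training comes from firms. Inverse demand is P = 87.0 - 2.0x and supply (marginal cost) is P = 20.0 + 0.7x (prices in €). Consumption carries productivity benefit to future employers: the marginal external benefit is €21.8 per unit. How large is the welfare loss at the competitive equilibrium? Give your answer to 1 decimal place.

DWL = €88.0

Market equilibrium (private): 20.0 + 0.7x = 87.0 - 2.0x → x_m = 24.8148.
Social marginal benefit = demand + MEB = 108.8 - 2.0x.
Set SMB = MC: 108.8 - 2.0x = 20.0 + 0.7x → x* = 32.8889.
The welfare-loss triangle has base |x_m − x*| and height MEB(x_m) (the vertical gap between SMB and MC is zero at x* and MEB at x_m).
DWL = ½ × 8.0741 × 21.8000 = 88.0077.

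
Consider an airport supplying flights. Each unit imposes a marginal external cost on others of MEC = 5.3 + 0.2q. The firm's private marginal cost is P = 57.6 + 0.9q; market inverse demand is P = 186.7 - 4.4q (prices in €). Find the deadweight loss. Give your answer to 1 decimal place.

DWL = €9.4

Market equilibrium (private): 57.6 + 0.9q = 186.7 - 4.4q → q_m = 24.3585.
Social marginal cost = private MC + MEC = 62.9 + 1.1q.
Set SMC = demand: 62.9 + 1.1q = 186.7 - 4.4q → q* = 22.5091.
Height of the DWL triangle at q_m is SMC(q_m) − demand(q_m) = MEC(q_m) = 10.1717.
DWL = ½ × 1.8494 × 10.1717 = 9.4058.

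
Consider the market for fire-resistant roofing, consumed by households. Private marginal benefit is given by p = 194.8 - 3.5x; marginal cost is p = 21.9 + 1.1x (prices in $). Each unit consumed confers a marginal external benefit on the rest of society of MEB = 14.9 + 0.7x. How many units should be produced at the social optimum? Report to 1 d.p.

x* = 48.2

Social marginal benefit = demand + MEB = 209.7 - 2.8x.
Set SMB = MC: 209.7 - 2.8x = 21.9 + 1.1x → x* = 48.1538.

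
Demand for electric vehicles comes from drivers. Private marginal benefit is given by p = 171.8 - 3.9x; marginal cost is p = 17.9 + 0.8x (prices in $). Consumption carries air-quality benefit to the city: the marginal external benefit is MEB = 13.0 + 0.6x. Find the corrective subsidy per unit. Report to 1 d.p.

subsidy = $37.4 per unit

Social marginal benefit = demand + MEB = 184.8 - 3.3x.
Set SMB = MC: 184.8 - 3.3x = 17.9 + 0.8x → x* = 40.7073.
The Pigouvian subsidy equals MEB at x*: 13.0 + 0.6×40.7073 = 37.4244.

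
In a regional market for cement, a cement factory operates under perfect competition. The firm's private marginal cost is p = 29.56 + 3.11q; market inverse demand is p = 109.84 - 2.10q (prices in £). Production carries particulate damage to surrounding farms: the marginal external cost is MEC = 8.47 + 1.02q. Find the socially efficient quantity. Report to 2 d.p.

q* = 11.53

Social marginal cost = private MC + MEC = 38.03 + 4.13q.
Set SMC = demand: 38.03 + 4.13q = 109.84 - 2.10q → q* = 11.5265.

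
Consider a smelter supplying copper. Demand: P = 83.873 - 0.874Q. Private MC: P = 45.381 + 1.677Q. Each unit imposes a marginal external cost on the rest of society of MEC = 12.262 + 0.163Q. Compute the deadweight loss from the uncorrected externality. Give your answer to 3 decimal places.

Market equilibrium (private): 45.381 + 1.677Q = 83.873 - 0.874Q → Q_m = 15.0890.
Social marginal cost = private MC + MEC = 57.643 + 1.840Q.
Set SMC = demand: 57.643 + 1.840Q = 83.873 - 0.874Q → Q* = 9.6647.
Between Q* and Q_m the wedge SMC − demand runs linearly from 0 to MEC(Q_m), so the loss is a triangle.
DWL = ½ × 5.4243 × 14.7215 = 39.9269.

DWL = 39.927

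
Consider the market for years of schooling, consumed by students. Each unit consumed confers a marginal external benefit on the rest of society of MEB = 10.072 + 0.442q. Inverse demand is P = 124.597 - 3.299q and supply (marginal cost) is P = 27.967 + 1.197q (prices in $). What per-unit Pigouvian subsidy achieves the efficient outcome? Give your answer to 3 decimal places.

Social marginal benefit = demand + MEB = 134.669 - 2.857q.
Set SMB = MC: 134.669 - 2.857q = 27.967 + 1.197q → q* = 26.3202.
The Pigouvian subsidy equals MEB at q*: 10.072 + 0.442×26.3202 = 21.7055.

subsidy = $21.706 per unit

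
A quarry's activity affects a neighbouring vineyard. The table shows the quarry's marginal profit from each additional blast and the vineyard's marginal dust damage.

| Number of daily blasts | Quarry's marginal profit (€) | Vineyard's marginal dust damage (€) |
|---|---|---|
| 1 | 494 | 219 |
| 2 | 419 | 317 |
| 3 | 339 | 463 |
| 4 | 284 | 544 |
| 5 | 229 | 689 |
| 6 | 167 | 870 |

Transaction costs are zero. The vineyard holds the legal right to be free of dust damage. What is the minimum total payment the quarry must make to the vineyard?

€536

Efficient level: marginal profit ≥ marginal dust damage through level 2, so k* = 2.
With the vineyard holding the right, the quarry must at least compensate total damage at k*: 219 + 317 = 536.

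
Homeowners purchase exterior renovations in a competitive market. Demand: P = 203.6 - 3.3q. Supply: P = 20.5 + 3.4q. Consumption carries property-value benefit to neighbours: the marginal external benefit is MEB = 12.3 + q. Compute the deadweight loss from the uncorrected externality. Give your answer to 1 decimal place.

DWL = 137.8

Market equilibrium (private): 20.5 + 3.4q = 203.6 - 3.3q → q_m = 27.3284.
Social marginal benefit = demand + MEB = 215.9 - 2.3q.
Set SMB = MC: 215.9 - 2.3q = 20.5 + 3.4q → q* = 34.2807.
Height of the DWL triangle at q_m is SMB(q_m) − MC(q_m) = MEB(q_m) = 39.6284.
DWL = ½ × 6.9523 × 39.6284 = 137.7543.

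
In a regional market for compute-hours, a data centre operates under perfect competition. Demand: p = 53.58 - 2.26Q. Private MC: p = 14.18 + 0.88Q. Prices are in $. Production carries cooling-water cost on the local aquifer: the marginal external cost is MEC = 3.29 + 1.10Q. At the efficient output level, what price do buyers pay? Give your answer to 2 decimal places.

Social marginal cost = private MC + MEC = 17.47 + 1.98Q.
Set SMC = demand: 17.47 + 1.98Q = 53.58 - 2.26Q → Q* = 8.5165.
Consumer price on the demand curve at Q*: 53.58 − 2.26×8.5165 = 34.3327.

P = $34.33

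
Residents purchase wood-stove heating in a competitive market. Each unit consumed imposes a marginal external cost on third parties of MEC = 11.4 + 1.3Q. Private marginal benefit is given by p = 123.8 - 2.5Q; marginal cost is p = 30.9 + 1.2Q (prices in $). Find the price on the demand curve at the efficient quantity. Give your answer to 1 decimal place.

Social marginal benefit = demand − MEC = 112.4 - 3.8Q.
Set SMB = MC: 112.4 - 3.8Q = 30.9 + 1.2Q → Q* = 16.3000.
Consumer price on the demand curve at Q*: 123.8 − 2.5×16.3000 = 83.0500.

P = $83.1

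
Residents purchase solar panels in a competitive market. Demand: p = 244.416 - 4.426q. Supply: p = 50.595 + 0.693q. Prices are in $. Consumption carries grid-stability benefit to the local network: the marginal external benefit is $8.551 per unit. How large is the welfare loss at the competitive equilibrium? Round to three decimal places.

Market equilibrium (private): 50.595 + 0.693q = 244.416 - 4.426q → q_m = 37.8631.
Social marginal benefit = demand + MEB = 252.967 - 4.426q.
Set SMB = MC: 252.967 - 4.426q = 50.595 + 0.693q → q* = 39.5335.
Height of the DWL triangle at q_m is SMB(q_m) − MC(q_m) = MEB(q_m) = 8.5510.
DWL = ½ × 1.6704 × 8.5510 = 7.1418.

DWL = $7.142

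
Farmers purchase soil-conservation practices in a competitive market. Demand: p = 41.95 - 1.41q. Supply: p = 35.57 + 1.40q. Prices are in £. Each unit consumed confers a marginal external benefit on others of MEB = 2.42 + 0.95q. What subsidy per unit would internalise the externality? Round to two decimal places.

subsidy = £6.91 per unit

Social marginal benefit = demand + MEB = 44.37 - 0.46q.
Set SMB = MC: 44.37 - 0.46q = 35.57 + 1.40q → q* = 4.7312.
The Pigouvian subsidy equals MEB at q*: 2.42 + 0.95×4.7312 = 6.9146.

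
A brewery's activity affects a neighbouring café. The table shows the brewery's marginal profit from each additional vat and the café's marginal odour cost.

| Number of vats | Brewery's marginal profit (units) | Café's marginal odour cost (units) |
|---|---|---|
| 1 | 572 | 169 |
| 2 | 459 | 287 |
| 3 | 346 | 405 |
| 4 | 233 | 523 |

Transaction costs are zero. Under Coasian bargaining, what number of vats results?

2

Bargaining reaches the level where marginal profit last exceeds marginal odour cost.
That holds through level 2 (459 ≥ 287) but not at 3 (346 < 405).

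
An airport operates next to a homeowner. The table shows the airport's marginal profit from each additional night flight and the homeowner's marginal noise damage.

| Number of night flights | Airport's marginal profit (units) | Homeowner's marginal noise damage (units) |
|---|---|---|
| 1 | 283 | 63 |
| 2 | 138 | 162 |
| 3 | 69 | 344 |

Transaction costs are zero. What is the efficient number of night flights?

Bargaining reaches the level where marginal profit last exceeds marginal noise damage.
That holds through level 1 (283 ≥ 63) but not at 2 (138 < 162).

1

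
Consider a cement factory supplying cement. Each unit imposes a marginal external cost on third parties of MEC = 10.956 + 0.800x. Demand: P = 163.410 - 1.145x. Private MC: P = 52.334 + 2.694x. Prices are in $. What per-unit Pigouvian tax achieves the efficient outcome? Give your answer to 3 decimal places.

Social marginal cost = private MC + MEC = 63.290 + 3.494x.
Set SMC = demand: 63.290 + 3.494x = 163.410 - 1.145x → x* = 21.5822.
The Pigouvian tax equals MEC at x*: 10.956 + 0.800×21.5822 = 28.2218.

tax = $28.222 per unit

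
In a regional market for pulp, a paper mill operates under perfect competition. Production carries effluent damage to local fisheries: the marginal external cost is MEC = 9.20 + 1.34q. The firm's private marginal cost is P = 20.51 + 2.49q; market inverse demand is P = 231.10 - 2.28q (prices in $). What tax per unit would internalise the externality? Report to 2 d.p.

tax = $53.37 per unit

Social marginal cost = private MC + MEC = 29.71 + 3.83q.
Set SMC = demand: 29.71 + 3.83q = 231.10 - 2.28q → q* = 32.9607.
The Pigouvian tax equals MEC at q*: 9.20 + 1.34×32.9607 = 53.3673.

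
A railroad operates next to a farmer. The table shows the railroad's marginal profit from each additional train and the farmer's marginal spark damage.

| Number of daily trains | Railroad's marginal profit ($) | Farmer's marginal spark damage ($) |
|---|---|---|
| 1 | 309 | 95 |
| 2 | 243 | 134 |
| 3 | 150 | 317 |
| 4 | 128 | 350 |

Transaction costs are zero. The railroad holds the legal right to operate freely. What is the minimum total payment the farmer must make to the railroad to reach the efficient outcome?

$278

Left alone the railroad would choose level 4 (marginal profit stays positive).
Efficient level: k* = 2 (marginal profit ≥ marginal spark damage through 2).
The farmer must at least cover the railroad's forgone profit from cutting 4→2: 150 + 128 = 278.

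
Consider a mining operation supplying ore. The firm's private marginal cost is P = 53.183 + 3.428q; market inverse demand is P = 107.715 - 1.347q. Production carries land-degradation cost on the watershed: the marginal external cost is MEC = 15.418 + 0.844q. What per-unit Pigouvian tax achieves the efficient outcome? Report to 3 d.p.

Social marginal cost = private MC + MEC = 68.601 + 4.272q.
Set SMC = demand: 68.601 + 4.272q = 107.715 - 1.347q → q* = 6.9610.
The Pigouvian tax equals MEC at q*: 15.418 + 0.844×6.9610 = 21.2931.

tax = 21.293 per unit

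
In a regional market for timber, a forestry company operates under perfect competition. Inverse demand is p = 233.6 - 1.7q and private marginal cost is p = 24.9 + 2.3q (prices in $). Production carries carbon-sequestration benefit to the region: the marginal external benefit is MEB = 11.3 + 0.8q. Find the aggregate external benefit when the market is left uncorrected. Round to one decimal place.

$1678.5

Market equilibrium (private): 24.9 + 2.3q = 233.6 - 1.7q → q_m = 52.1750.
Total external benefit = ∫₀^{q_m} (11.3 + 0.8q) dq = 11.3×52.1750 + ½×0.8×52.1750² = 1678.4698.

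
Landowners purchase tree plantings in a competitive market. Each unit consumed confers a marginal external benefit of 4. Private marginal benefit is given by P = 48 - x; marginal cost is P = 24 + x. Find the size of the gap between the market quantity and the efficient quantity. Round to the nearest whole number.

Market equilibrium (private): 24 + x = 48 - x → x_m = 12.0000.
Social marginal benefit = demand + MEB = 52 - x.
Set SMB = MC: 52 - x = 24 + x → x* = 14.0000.
Gap = |12.0000 − 14.0000| = 2.0000.

2 units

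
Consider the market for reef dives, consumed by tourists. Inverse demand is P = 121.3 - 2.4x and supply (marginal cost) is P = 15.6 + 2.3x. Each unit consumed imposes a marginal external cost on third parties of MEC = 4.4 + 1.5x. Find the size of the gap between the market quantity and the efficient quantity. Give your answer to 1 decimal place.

6.2 units

Market equilibrium (private): 15.6 + 2.3x = 121.3 - 2.4x → x_m = 22.4894.
Social marginal benefit = demand − MEC = 116.9 - 3.9x.
Set SMB = MC: 116.9 - 3.9x = 15.6 + 2.3x → x* = 16.3387.
Gap = |22.4894 − 16.3387| = 6.1507.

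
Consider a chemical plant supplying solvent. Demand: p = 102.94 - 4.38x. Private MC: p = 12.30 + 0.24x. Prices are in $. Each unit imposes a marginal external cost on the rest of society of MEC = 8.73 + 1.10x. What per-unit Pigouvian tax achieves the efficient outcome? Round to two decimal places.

tax = $24.48 per unit

Social marginal cost = private MC + MEC = 21.03 + 1.34x.
Set SMC = demand: 21.03 + 1.34x = 102.94 - 4.38x → x* = 14.3199.
The Pigouvian tax equals MEC at x*: 8.73 + 1.10×14.3199 = 24.4819.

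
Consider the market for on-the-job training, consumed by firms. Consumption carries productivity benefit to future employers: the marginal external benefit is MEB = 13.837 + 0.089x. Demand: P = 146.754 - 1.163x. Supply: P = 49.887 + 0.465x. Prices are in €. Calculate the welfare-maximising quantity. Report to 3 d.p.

x* = 71.932

Social marginal benefit = demand + MEB = 160.591 - 1.074x.
Set SMB = MC: 160.591 - 1.074x = 49.887 + 0.465x → x* = 71.9324.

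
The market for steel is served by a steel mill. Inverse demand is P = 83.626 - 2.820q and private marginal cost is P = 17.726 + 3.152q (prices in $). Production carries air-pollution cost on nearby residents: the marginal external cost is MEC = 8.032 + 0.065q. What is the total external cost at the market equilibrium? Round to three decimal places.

Market equilibrium (private): 17.726 + 3.152q = 83.626 - 2.820q → q_m = 11.0348.
Total external cost = ∫₀^{q_m} (8.032 + 0.065q) dq = 8.032×11.0348 + ½×0.065×11.0348² = 92.5889.

$92.589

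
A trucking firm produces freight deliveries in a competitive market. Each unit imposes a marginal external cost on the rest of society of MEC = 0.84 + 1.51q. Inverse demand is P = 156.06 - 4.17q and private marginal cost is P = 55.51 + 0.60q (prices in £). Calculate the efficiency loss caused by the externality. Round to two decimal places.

Market equilibrium (private): 55.51 + 0.60q = 156.06 - 4.17q → q_m = 21.0797.
Social marginal cost = private MC + MEC = 56.35 + 2.11q.
Set SMC = demand: 56.35 + 2.11q = 156.06 - 4.17q → q* = 15.8774.
Between q* and q_m the wedge SMC − demand runs linearly from 0 to MEC(q_m), so the loss is a triangle.
DWL = ½ × 5.2023 × 32.6703 = 84.9804.

DWL = £84.98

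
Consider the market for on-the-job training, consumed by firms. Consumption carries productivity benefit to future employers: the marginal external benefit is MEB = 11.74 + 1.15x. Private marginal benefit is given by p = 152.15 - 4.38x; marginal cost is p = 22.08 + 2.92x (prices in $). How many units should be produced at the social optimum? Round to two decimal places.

x* = 23.06

Social marginal benefit = demand + MEB = 163.89 - 3.23x.
Set SMB = MC: 163.89 - 3.23x = 22.08 + 2.92x → x* = 23.0585.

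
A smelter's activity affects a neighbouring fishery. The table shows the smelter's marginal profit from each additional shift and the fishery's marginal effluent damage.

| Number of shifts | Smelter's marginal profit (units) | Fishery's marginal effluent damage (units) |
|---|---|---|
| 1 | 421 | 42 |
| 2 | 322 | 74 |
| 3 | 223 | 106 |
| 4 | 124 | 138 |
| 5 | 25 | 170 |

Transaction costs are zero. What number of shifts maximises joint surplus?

Bargaining reaches the level where marginal profit last exceeds marginal effluent damage.
That holds through level 3 (223 ≥ 106) but not at 4 (124 < 138).

3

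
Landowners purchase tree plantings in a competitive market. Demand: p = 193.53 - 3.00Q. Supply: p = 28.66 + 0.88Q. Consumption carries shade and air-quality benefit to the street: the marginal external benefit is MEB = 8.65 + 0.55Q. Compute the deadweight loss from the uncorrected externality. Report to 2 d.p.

Market equilibrium (private): 28.66 + 0.88Q = 193.53 - 3.00Q → Q_m = 42.4923.
Social marginal benefit = demand + MEB = 202.18 - 2.45Q.
Set SMB = MC: 202.18 - 2.45Q = 28.66 + 0.88Q → Q* = 52.1081.
The welfare-loss triangle has base |Q_m − Q*| and height MEB(Q_m) (the vertical gap between SMB and MC is zero at Q* and MEB at Q_m).
DWL = ½ × 9.6158 × 32.0207 = 153.9523.

DWL = 153.95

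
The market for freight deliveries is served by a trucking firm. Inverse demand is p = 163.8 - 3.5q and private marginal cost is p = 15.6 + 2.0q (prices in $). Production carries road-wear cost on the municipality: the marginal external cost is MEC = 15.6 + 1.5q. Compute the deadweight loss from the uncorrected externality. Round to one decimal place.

DWL = $224.1

Market equilibrium (private): 15.6 + 2.0q = 163.8 - 3.5q → q_m = 26.9455.
Social marginal cost = private MC + MEC = 31.2 + 3.5q.
Set SMC = demand: 31.2 + 3.5q = 163.8 - 3.5q → q* = 18.9429.
Height of the DWL triangle at q_m is SMC(q_m) − demand(q_m) = MEC(q_m) = 56.0182.
DWL = ½ × 8.0026 × 56.0182 = 224.1456.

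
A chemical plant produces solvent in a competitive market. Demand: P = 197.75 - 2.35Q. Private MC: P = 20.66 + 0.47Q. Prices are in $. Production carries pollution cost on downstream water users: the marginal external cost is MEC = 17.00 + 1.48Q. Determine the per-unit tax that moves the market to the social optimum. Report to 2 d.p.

tax = $72.10 per unit

Social marginal cost = private MC + MEC = 37.66 + 1.95Q.
Set SMC = demand: 37.66 + 1.95Q = 197.75 - 2.35Q → Q* = 37.2302.
The Pigouvian tax equals MEC at Q*: 17.00 + 1.48×37.2302 = 72.1007.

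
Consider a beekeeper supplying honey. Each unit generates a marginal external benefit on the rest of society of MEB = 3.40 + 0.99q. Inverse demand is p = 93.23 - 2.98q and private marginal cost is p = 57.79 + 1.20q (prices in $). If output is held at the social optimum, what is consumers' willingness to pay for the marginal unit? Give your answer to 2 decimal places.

Social marginal cost = private MC − MEB = 54.39 + 0.21q.
Set SMC = demand: 54.39 + 0.21q = 93.23 - 2.98q → q* = 12.1755.
Consumer price on the demand curve at q*: 93.23 − 2.98×12.1755 = 56.9470.

P = $56.95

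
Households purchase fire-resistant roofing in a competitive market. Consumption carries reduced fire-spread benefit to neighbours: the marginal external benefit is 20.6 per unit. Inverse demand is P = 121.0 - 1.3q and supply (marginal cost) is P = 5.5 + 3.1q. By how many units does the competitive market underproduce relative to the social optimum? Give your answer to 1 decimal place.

4.7 units

Market equilibrium (private): 5.5 + 3.1q = 121.0 - 1.3q → q_m = 26.2500.
Social marginal benefit = demand + MEB = 141.6 - 1.3q.
Set SMB = MC: 141.6 - 1.3q = 5.5 + 3.1q → q* = 30.9318.
Gap = |26.2500 − 30.9318| = 4.6818.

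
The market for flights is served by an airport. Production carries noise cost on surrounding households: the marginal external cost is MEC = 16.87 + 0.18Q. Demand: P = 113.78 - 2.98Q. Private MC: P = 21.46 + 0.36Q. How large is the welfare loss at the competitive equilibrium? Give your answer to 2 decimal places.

Market equilibrium (private): 21.46 + 0.36Q = 113.78 - 2.98Q → Q_m = 27.6407.
Social marginal cost = private MC + MEC = 38.33 + 0.54Q.
Set SMC = demand: 38.33 + 0.54Q = 113.78 - 2.98Q → Q* = 21.4347.
Between Q* and Q_m the wedge SMC − demand runs linearly from 0 to MEC(Q_m), so the loss is a triangle.
DWL = ½ × 6.2060 × 21.8453 = 67.7860.

DWL = 67.79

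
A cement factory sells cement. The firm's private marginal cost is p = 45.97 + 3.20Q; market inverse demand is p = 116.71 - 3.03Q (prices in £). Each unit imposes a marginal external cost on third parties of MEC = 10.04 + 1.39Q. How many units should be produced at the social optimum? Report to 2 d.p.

Social marginal cost = private MC + MEC = 56.01 + 4.59Q.
Set SMC = demand: 56.01 + 4.59Q = 116.71 - 3.03Q → Q* = 7.9659.

Q* = 7.97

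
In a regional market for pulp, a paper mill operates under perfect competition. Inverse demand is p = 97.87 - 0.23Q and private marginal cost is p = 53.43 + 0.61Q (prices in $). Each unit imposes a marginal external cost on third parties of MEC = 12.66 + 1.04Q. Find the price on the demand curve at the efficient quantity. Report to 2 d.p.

Social marginal cost = private MC + MEC = 66.09 + 1.65Q.
Set SMC = demand: 66.09 + 1.65Q = 97.87 - 0.23Q → Q* = 16.9043.
Consumer price on the demand curve at Q*: 97.87 − 0.23×16.9043 = 93.9820.

P = $93.98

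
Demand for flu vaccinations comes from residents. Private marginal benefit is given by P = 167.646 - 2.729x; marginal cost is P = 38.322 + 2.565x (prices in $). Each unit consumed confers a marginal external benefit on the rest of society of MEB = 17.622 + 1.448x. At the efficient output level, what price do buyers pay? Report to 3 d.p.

Social marginal benefit = demand + MEB = 185.268 - 1.281x.
Set SMB = MC: 185.268 - 1.281x = 38.322 + 2.565x → x* = 38.2075.
Consumer price on the demand curve at x*: 167.646 − 2.729×38.2075 = 63.3777.

P = $63.378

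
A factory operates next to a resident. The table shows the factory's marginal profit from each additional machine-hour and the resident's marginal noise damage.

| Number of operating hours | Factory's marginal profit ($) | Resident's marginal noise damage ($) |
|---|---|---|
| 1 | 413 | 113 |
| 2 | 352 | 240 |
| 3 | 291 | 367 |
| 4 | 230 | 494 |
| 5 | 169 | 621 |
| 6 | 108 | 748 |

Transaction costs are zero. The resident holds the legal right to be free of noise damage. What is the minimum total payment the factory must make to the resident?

Efficient level: marginal profit ≥ marginal noise damage through level 2, so k* = 2.
With the resident holding the right, the factory must at least compensate total damage at k*: 113 + 240 = 353.

$353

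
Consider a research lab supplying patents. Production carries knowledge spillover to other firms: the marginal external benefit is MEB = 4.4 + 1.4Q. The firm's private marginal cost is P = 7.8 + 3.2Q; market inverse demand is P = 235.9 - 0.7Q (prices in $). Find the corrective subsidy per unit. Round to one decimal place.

subsidy = $134.6 per unit

Social marginal cost = private MC − MEB = 3.4 + 1.8Q.
Set SMC = demand: 3.4 + 1.8Q = 235.9 - 0.7Q → Q* = 93.0000.
The Pigouvian subsidy equals MEB at Q*: 4.4 + 1.4×93.0000 = 134.6000.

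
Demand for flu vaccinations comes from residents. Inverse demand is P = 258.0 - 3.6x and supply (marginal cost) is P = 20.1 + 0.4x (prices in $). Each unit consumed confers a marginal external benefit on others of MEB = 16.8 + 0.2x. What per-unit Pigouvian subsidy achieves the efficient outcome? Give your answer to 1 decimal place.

Social marginal benefit = demand + MEB = 274.8 - 3.4x.
Set SMB = MC: 274.8 - 3.4x = 20.1 + 0.4x → x* = 67.0263.
The Pigouvian subsidy equals MEB at x*: 16.8 + 0.2×67.0263 = 30.2053.

subsidy = $30.2 per unit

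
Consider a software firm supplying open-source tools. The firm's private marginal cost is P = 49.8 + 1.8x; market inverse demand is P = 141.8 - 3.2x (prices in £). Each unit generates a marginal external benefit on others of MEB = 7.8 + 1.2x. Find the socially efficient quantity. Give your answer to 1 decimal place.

Social marginal cost = private MC − MEB = 42.0 + 0.6x.
Set SMC = demand: 42.0 + 0.6x = 141.8 - 3.2x → x* = 26.2632.

x* = 26.3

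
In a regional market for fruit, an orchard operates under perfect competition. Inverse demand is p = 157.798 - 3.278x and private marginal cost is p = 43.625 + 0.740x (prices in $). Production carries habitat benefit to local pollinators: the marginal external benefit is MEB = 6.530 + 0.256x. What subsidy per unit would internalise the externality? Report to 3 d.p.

subsidy = $14.744 per unit

Social marginal cost = private MC − MEB = 37.095 + 0.484x.
Set SMC = demand: 37.095 + 0.484x = 157.798 - 3.278x → x* = 32.0848.
The Pigouvian subsidy equals MEB at x*: 6.530 + 0.256×32.0848 = 14.7437.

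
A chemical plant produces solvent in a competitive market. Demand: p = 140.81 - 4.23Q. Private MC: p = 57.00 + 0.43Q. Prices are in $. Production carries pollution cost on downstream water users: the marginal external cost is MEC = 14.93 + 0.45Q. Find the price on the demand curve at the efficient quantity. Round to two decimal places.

Social marginal cost = private MC + MEC = 71.93 + 0.88Q.
Set SMC = demand: 71.93 + 0.88Q = 140.81 - 4.23Q → Q* = 13.4795.
Consumer price on the demand curve at Q*: 140.81 − 4.23×13.4795 = 83.7917.

P = $83.79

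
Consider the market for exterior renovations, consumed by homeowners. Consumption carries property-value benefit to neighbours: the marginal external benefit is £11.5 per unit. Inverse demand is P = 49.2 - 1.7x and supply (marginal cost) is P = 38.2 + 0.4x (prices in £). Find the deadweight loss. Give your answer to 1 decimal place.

DWL = £31.5

Market equilibrium (private): 38.2 + 0.4x = 49.2 - 1.7x → x_m = 5.2381.
Social marginal benefit = demand + MEB = 60.7 - 1.7x.
Set SMB = MC: 60.7 - 1.7x = 38.2 + 0.4x → x* = 10.7143.
Height of the DWL triangle at x_m is SMB(x_m) − MC(x_m) = MEB(x_m) = 11.5000.
DWL = ½ × 5.4762 × 11.5000 = 31.4882.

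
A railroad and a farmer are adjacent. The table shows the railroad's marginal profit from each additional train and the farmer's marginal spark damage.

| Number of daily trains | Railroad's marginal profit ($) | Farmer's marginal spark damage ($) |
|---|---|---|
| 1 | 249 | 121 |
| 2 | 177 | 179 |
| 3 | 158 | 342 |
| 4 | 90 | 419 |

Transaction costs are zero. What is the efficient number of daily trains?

Bargaining reaches the level where marginal profit last exceeds marginal spark damage.
That holds through level 1 (249 ≥ 121) but not at 2 (177 < 179).

1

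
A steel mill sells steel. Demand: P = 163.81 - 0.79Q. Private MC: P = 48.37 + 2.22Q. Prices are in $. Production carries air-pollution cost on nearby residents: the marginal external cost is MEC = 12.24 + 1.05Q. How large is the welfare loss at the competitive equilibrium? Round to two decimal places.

DWL = $339.57

Market equilibrium (private): 48.37 + 2.22Q = 163.81 - 0.79Q → Q_m = 38.3522.
Social marginal cost = private MC + MEC = 60.61 + 3.27Q.
Set SMC = demand: 60.61 + 3.27Q = 163.81 - 0.79Q → Q* = 25.4187.
Height of the DWL triangle at Q_m is SMC(Q_m) − demand(Q_m) = MEC(Q_m) = 52.5098.
DWL = ½ × 12.9335 × 52.5098 = 339.5677.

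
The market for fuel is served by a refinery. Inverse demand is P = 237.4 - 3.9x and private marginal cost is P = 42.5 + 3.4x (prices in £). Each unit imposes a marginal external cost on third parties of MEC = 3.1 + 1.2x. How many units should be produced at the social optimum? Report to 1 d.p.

x* = 22.6

Social marginal cost = private MC + MEC = 45.6 + 4.6x.
Set SMC = demand: 45.6 + 4.6x = 237.4 - 3.9x → x* = 22.5647.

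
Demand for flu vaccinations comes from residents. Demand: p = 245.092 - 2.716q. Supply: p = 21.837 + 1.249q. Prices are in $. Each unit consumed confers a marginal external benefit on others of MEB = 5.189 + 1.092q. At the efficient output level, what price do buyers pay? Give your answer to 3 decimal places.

Social marginal benefit = demand + MEB = 250.281 - 1.624q.
Set SMB = MC: 250.281 - 1.624q = 21.837 + 1.249q → q* = 79.5141.
Consumer price on the demand curve at q*: 245.092 − 2.716×79.5141 = 29.1317.

P = $29.132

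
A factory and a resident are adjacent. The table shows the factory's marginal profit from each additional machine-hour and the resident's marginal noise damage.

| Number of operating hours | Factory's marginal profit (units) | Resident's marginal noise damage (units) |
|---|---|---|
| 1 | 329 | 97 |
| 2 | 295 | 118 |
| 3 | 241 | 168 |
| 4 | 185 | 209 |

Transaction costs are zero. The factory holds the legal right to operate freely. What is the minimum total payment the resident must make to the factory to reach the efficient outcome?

185

Left alone the factory would choose level 4 (marginal profit stays positive).
Efficient level: k* = 3 (marginal profit ≥ marginal noise damage through 3).
The resident must at least cover the factory's forgone profit from cutting 4→3: 185 = 185.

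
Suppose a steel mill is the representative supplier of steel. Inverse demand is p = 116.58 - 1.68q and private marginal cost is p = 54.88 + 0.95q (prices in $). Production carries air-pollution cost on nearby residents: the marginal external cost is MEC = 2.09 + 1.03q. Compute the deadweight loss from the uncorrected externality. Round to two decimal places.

DWL = $94.16

Market equilibrium (private): 54.88 + 0.95q = 116.58 - 1.68q → q_m = 23.4601.
Social marginal cost = private MC + MEC = 56.97 + 1.98q.
Set SMC = demand: 56.97 + 1.98q = 116.58 - 1.68q → q* = 16.2869.
The loss is the area between SMC and demand from q* to q_m; with linear curves that's a triangle of height MEC(q_m).
DWL = ½ × 7.1732 × 26.2539 = 94.1622.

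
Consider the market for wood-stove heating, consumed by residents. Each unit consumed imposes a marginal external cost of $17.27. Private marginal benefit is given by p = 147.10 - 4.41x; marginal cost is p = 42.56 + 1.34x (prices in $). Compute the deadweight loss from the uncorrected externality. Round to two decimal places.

Market equilibrium (private): 42.56 + 1.34x = 147.10 - 4.41x → x_m = 18.1809.
Social marginal benefit = demand − MEC = 129.83 - 4.41x.
Set SMB = MC: 129.83 - 4.41x = 42.56 + 1.34x → x* = 15.1774.
The welfare-loss triangle has base |x_m − x*| and height MEC(x_m) (the vertical gap between SMB and MC is zero at x* and MEC at x_m).
DWL = ½ × 3.0035 × 17.2700 = 25.9352.

DWL = $25.94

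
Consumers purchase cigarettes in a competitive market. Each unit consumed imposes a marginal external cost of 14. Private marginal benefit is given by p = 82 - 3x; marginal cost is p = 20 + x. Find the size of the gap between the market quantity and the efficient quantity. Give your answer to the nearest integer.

Market equilibrium (private): 20 + x = 82 - 3x → x_m = 15.5000.
Social marginal benefit = demand − MEC = 68 - 3x.
Set SMB = MC: 68 - 3x = 20 + x → x* = 12.0000.
Gap = |15.5000 − 12.0000| = 3.5000.

4 units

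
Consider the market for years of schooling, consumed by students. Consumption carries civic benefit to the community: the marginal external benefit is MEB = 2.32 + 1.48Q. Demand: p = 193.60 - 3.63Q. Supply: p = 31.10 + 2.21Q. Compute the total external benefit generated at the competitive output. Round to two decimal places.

Market equilibrium (private): 31.10 + 2.21Q = 193.60 - 3.63Q → Q_m = 27.8253.
Total external benefit = ∫₀^{Q_m} (2.32 + 1.48Q) dQ = 2.32×27.8253 + ½×1.48×27.8253² = 637.4977.

637.50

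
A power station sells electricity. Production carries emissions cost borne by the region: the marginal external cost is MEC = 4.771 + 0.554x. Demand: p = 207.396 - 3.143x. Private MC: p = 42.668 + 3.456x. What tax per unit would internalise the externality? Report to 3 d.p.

Social marginal cost = private MC + MEC = 47.439 + 4.010x.
Set SMC = demand: 47.439 + 4.010x = 207.396 - 3.143x → x* = 22.3622.
The Pigouvian tax equals MEC at x*: 4.771 + 0.554×22.3622 = 17.1597.

tax = 17.160 per unit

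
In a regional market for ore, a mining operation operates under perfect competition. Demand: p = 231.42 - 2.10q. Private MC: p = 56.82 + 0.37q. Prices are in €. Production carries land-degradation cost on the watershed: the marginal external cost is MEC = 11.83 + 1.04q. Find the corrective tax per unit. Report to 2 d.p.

Social marginal cost = private MC + MEC = 68.65 + 1.41q.
Set SMC = demand: 68.65 + 1.41q = 231.42 - 2.10q → q* = 46.3732.
The Pigouvian tax equals MEC at q*: 11.83 + 1.04×46.3732 = 60.0581.

tax = €60.06 per unit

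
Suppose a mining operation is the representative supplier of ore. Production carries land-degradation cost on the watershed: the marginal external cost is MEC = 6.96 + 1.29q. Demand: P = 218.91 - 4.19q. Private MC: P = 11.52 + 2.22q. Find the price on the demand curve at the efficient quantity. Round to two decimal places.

P = 109.84

Social marginal cost = private MC + MEC = 18.48 + 3.51q.
Set SMC = demand: 18.48 + 3.51q = 218.91 - 4.19q → q* = 26.0299.
Consumer price on the demand curve at q*: 218.91 − 4.19×26.0299 = 109.8447.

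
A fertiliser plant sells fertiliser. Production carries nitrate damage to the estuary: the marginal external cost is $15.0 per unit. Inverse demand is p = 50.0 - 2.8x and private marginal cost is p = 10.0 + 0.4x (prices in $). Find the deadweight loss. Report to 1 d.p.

Market equilibrium (private): 10.0 + 0.4x = 50.0 - 2.8x → x_m = 12.5000.
Social marginal cost = private MC + MEC = 25.0 + 0.4x.
Set SMC = demand: 25.0 + 0.4x = 50.0 - 2.8x → x* = 7.8125.
The welfare-loss triangle has base |x_m − x*| and height MEC(x_m) (the vertical gap between SMC and demand is zero at x* and MEC at x_m).
DWL = ½ × 4.6875 × 15.0000 = 35.1563.

DWL = $35.2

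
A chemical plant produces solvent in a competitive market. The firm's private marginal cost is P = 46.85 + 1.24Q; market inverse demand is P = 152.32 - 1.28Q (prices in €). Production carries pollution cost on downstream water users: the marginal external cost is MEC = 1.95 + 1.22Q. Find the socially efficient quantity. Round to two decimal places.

Social marginal cost = private MC + MEC = 48.80 + 2.46Q.
Set SMC = demand: 48.80 + 2.46Q = 152.32 - 1.28Q → Q* = 27.6791.

Q* = 27.68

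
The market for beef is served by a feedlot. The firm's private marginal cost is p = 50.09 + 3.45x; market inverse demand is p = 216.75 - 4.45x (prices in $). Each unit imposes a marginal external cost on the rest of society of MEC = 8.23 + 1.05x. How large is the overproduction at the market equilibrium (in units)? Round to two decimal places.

3.39 units

Market equilibrium (private): 50.09 + 3.45x = 216.75 - 4.45x → x_m = 21.0962.
Social marginal cost = private MC + MEC = 58.32 + 4.50x.
Set SMC = demand: 58.32 + 4.50x = 216.75 - 4.45x → x* = 17.7017.
Gap = |21.0962 − 17.7017| = 3.3945.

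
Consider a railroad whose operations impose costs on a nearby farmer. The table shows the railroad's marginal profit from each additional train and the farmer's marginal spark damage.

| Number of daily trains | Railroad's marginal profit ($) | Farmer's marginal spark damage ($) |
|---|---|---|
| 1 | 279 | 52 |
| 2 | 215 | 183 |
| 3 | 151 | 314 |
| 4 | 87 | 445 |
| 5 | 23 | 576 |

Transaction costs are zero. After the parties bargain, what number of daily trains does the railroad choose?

2

Bargaining reaches the level where marginal profit last exceeds marginal spark damage.
That holds through level 2 (215 ≥ 183) but not at 3 (151 < 314).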